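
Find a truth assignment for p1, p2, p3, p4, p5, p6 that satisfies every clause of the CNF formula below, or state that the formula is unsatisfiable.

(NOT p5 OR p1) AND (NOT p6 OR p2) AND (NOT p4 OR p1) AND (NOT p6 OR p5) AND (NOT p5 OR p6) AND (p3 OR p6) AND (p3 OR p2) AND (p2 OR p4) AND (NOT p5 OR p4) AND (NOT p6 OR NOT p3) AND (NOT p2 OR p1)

Branch on p5: set p5 = false.
The clause (NOT p6) is unit, so p6 = false.
The clause (p3) is unit, so p3 = true.
Branch on p4: set p4 = false.
The clause (p2) is unit, so p2 = true.
The clause (p1) is unit, so p1 = true.
All clauses are satisfied.

p1: true,  p2: true,  p3: true,  p4: false,  p5: false,  p6: false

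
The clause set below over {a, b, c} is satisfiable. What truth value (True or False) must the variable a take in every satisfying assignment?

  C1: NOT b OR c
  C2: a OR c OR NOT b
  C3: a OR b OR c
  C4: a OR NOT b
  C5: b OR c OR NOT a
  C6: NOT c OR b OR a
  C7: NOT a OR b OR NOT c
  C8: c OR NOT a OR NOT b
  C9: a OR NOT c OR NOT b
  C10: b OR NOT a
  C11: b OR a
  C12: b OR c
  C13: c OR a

True

Suppose a = false.
Unit clause (NOT b) forces b = false.
But (b) is also a unit clause — contradiction.
So every satisfying assignment has a = True.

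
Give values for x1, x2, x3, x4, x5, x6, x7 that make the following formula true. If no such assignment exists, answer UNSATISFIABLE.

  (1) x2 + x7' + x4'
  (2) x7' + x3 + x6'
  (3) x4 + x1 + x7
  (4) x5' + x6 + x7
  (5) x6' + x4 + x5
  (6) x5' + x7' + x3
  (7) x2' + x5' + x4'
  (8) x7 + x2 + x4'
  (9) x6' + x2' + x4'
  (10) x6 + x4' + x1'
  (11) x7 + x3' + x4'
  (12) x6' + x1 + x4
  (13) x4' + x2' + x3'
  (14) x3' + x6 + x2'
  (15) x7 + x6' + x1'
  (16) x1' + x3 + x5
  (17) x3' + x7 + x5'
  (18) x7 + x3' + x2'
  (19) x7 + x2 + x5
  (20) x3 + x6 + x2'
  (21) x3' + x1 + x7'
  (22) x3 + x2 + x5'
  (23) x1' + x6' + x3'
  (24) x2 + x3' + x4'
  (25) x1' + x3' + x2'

x1=1,  x2=0,  x3=1,  x4=0,  x5=1,  x6=0,  x7=1

Branch on x2: set x2 = 0.
Branch on x7: set x7 = 1.
The clause (x4') is unit, so x4 = 0.
Branch on x3: set x3 = 1.
The clause (x1) is unit, so x1 = 1.
The clause (x6') is unit, so x6 = 0.
No clause remains; x5 is free.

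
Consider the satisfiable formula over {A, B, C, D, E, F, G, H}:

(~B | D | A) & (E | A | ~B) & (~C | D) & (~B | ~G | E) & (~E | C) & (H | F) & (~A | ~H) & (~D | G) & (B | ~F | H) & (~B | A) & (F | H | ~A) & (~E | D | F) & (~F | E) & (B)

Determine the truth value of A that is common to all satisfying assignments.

Suppose A = 0.
Unit clause (~B) forces B = 0.
But (B) is also a unit clause — contradiction.
So every satisfying assignment has A = True.

True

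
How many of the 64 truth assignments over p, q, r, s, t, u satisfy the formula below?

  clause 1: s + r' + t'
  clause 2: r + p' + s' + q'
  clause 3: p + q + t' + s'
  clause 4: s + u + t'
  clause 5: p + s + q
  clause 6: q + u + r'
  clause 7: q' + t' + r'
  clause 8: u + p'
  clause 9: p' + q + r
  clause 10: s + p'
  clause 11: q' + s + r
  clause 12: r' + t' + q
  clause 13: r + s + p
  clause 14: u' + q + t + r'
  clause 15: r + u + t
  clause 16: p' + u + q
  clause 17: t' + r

7

There are 2^6 = 64 truth assignments over (p, q, r, s, t, u).
Split on u. With u = 1, the clauses containing u are satisfied and u' drops from the rest; 5 of the 2^5 = 32 assignments to the other variables satisfy what remains.
With u = 0, by the same count on the reduced clause set, 2 assignments work.
(One model: p=F, q=F, r=F, s=T, t=F, u=T.)
Total: 5 + 2 = 7.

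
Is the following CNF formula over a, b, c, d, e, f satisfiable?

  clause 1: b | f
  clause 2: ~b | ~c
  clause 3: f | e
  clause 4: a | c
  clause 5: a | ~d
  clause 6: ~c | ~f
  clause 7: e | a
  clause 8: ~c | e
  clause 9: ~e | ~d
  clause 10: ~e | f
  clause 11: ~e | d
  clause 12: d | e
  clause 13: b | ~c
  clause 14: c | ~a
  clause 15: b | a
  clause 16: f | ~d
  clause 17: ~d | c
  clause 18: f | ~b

No

Case b = 1:
Unit clause (~c) forces c = 0.
Unit clause (a) forces a = 1.
But (~a) is also a unit clause — contradiction.
Backtrack on b: now try b = 0.
Unit clause (f) forces f = 1.
Unit clause (~c) forces c = 0.
Unit clause (a) forces a = 1.
But (~a) is also a unit clause — contradiction.
Either choice for b ends in contradiction.
No assignment satisfies every clause.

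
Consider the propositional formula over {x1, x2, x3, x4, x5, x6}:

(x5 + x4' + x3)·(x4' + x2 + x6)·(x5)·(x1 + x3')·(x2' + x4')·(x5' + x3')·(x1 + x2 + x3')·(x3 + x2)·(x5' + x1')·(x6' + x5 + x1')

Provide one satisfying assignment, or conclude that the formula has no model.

The clause (x5) is unit, so x5 = 1.
The clause (x3') is unit, so x3 = 0.
The clause (x2) is unit, so x2 = 1.
The clause (x4') is unit, so x4 = 0.
The clause (x1') is unit, so x1 = 0.
Every clause is now satisfied; x6 is unconstrained.

x1=0; x2=1; x3=0; x4=0; x5=1; x6=0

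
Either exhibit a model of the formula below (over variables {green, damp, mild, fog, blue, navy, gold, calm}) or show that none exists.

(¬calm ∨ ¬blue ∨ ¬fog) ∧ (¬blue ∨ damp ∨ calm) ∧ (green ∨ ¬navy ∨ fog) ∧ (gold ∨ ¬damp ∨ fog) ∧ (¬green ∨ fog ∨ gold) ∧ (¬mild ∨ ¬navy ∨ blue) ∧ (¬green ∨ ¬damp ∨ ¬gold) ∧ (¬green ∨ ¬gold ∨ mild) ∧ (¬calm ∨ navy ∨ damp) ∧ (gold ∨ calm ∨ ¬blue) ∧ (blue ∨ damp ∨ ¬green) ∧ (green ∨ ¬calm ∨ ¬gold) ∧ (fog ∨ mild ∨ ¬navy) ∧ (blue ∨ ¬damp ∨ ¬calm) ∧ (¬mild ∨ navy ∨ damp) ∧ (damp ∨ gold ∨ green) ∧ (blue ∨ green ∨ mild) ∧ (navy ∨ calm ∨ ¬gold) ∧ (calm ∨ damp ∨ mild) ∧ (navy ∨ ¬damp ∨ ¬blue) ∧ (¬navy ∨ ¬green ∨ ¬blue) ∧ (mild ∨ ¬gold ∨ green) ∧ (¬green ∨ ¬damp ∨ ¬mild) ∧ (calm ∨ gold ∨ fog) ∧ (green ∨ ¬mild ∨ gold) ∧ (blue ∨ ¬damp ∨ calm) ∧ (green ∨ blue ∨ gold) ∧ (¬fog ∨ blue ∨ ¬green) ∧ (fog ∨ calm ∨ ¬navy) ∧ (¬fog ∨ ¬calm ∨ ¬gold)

green=False, damp=True, mild=True, fog=True, blue=True, navy=True, gold=True, calm=False

Branch on calm: set calm = False.
Branch on blue: set blue = True.
The clause (damp) is unit, so damp = True.
The clause (gold) is unit, so gold = True.
The clause (¬green) is unit, so green = False.
The clause (navy) is unit, so navy = True.
The clause (fog) is unit, so fog = True.
The clause (mild) is unit, so mild = True.
Every clause now holds.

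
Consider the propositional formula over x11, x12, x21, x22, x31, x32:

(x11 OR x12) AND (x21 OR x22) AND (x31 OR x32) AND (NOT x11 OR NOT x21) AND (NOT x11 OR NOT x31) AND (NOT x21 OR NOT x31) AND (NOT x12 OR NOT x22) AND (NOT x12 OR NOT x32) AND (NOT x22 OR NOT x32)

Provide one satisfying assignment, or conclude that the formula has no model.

UNSATISFIABLE

Suppose x11 = true.
Unit clause (NOT x21) forces x21 = false.
Unit clause (x22) forces x22 = true.
Unit clause (NOT x31) forces x31 = false.
Unit clause (x32) forces x32 = true.
That conflicts with the unit clause (NOT x32).
Undo x11 and try x11 = false.
Unit clause (x12) forces x12 = true.
Unit clause (NOT x22) forces x22 = false.
Unit clause (x21) forces x21 = true.
Unit clause (NOT x31) forces x31 = false.
Unit clause (x32) forces x32 = true.
That conflicts with the unit clause (NOT x32).
Neither x11 = true nor x11 = false works.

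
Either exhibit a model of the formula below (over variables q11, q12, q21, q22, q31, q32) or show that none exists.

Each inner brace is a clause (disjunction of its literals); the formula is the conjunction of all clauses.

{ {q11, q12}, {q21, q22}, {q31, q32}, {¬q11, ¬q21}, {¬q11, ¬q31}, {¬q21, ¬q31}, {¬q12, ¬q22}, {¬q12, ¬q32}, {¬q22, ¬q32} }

Case q11 = True:
From the singleton clause (¬q21), q21 = False.
From the singleton clause (q22), q22 = True.
From the singleton clause (¬q31), q31 = False.
From the singleton clause (q32), q32 = True.
But (¬q32) is also a unit clause — contradiction.
That branch fails; take q11 = False instead.
From the singleton clause (q12), q12 = True.
From the singleton clause (¬q22), q22 = False.
From the singleton clause (q21), q21 = True.
From the singleton clause (¬q31), q31 = False.
From the singleton clause (q32), q32 = True.
But (¬q32) is also a unit clause — contradiction.
Both values of q11 lead to a conflict.

UNSATISFIABLE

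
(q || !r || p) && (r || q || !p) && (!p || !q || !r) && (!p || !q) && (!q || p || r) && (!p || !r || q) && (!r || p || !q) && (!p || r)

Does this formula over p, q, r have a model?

Yes, satisfiable

Try p = false.
Try q = false.
(!r) alone gives r = false.
This assignment satisfies each clause.
A satisfying assignment: p ↦ false; q ↦ false; r ↦ false.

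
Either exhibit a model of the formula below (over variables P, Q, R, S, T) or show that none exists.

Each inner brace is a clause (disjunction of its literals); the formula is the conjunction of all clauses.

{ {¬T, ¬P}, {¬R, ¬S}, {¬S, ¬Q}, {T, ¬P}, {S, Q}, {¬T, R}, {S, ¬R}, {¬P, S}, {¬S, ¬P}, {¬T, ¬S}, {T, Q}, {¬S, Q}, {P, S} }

UNSATISFIABLE

Suppose T = False.
(¬P) alone gives P = False.
(Q) alone gives Q = True.
(¬S) alone gives S = False.
But (S) is also a unit clause — contradiction.
Backtrack on T: now try T = True.
(¬P) alone gives P = False.
(R) alone gives R = True.
(¬S) alone gives S = False.
But (S) is also a unit clause — contradiction.
Either choice for T ends in contradiction.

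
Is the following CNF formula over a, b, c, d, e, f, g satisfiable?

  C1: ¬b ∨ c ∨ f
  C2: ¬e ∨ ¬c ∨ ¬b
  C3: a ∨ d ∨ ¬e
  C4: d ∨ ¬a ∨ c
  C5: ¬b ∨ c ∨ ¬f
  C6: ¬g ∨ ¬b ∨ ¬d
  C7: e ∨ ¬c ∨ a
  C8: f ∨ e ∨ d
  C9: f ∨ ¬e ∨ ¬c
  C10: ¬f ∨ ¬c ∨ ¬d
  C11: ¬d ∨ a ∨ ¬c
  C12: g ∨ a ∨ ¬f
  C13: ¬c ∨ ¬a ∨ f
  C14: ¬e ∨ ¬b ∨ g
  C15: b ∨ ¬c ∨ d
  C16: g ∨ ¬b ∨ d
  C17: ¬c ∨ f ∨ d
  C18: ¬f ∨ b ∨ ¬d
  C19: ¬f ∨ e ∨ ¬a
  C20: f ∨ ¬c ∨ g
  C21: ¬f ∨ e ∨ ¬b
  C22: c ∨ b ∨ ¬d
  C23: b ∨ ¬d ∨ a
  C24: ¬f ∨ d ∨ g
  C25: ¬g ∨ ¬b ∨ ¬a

Branch on b: set b = False.
Branch on c: set c = False.
From the singleton clause (¬d), d = False.
From the singleton clause (¬a), a = False.
From the singleton clause (¬e), e = False.
From the singleton clause (f), f = True.
From the singleton clause (g), g = True.
All clauses are satisfied.
A satisfying assignment: a: False, b: False, c: False, d: False, e: False, f: True, g: True.

Satisfiable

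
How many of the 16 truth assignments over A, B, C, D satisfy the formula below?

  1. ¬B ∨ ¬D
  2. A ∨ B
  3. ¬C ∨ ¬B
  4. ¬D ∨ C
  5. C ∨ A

There are 2^4 = 16 truth assignments over (A, B, C, D).
Check each against the 5 clauses (columns in the order A, B, C, D):
  F F F F  ✗ fails (A ∨ B)
  F F F T  ✗ fails (A ∨ B)
  F F T F  ✗ fails (A ∨ B)
  F F T T  ✗ fails (A ∨ B)
  F T F F  ✗ fails (C ∨ A)
  F T F T  ✗ fails (¬B ∨ ¬D)
  F T T F  ✗ fails (¬C ∨ ¬B)
  F T T T  ✗ fails (¬B ∨ ¬D)
  T F F F  ✓ satisfies all
  T F F T  ✗ fails (¬D ∨ C)
  T F T F  ✓ satisfies all
  T F T T  ✓ satisfies all
  T T F F  ✓ satisfies all
  T T F T  ✗ fails (¬B ∨ ¬D)
  T T T F  ✗ fails (¬C ∨ ¬B)
  T T T T  ✗ fails (¬B ∨ ¬D)
4 of the 16 rows are models.

4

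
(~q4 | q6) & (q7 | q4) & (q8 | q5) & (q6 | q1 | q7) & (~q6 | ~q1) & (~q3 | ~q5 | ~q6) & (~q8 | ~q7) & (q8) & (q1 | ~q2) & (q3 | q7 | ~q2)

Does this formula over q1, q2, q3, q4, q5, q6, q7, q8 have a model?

Satisfiable

From the singleton clause (q8), q8 = 1.
From the singleton clause (~q7), q7 = 0.
From the singleton clause (q4), q4 = 1.
From the singleton clause (q6), q6 = 1.
From the singleton clause (~q1), q1 = 0.
From the singleton clause (~q2), q2 = 0.
Suppose q3 = 1.
From the singleton clause (~q5), q5 = 0.
All clauses are satisfied.
A satisfying assignment: q1 ↦ 0; q2 ↦ 0; q3 ↦ 1; q4 ↦ 1; q5 ↦ 0; q6 ↦ 1; q7 ↦ 0; q8 ↦ 1.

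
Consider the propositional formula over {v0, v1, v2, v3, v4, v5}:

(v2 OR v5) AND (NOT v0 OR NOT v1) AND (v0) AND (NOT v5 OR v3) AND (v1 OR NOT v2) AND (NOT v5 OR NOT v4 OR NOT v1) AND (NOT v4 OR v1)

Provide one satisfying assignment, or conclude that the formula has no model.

v0=true; v1=false; v2=false; v3=true; v4=false; v5=true

(v0) alone gives v0 = true.
(NOT v1) alone gives v1 = false.
(NOT v2) alone gives v2 = false.
(v5) alone gives v5 = true.
(v3) alone gives v3 = true.
(NOT v4) alone gives v4 = false.
All clauses are satisfied.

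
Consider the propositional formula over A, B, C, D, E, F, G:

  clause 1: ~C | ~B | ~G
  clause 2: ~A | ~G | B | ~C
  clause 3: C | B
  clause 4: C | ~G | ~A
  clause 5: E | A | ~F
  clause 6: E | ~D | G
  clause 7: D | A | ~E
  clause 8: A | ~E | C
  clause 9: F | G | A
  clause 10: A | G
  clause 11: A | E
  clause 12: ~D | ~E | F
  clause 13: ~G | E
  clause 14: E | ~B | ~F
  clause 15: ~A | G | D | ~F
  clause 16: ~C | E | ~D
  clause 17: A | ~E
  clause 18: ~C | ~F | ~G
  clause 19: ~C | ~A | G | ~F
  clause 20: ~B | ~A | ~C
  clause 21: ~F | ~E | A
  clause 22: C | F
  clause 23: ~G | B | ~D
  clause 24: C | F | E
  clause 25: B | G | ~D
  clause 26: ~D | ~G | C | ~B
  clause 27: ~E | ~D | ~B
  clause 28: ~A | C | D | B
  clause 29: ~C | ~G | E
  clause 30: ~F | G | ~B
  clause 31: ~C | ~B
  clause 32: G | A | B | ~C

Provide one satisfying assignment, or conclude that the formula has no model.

A: 1, B: 0, C: 1, D: 0, E: 1, F: 0, G: 0

Case C = 1:
The clause (~B) is unit, so B = 0.
Case A = 1:
The clause (~G) is unit, so G = 0.
The clause (~F) is unit, so F = 0.
The clause (~D) is unit, so D = 0.
Every clause is now satisfied; E is unconstrained.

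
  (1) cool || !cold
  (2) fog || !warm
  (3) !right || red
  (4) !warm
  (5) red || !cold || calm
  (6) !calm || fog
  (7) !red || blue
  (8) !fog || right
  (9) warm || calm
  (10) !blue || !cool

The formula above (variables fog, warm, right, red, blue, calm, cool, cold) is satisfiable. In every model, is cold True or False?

Suppose cold = true.
Unit clause (cool) forces cool = true.
Unit clause (!warm) forces warm = false.
Unit clause (calm) forces calm = true.
Unit clause (fog) forces fog = true.
Unit clause (right) forces right = true.
Unit clause (red) forces red = true.
Unit clause (blue) forces blue = true.
Now (!blue) is unsatisfied and unit — conflict.
So every satisfying assignment has cold = False.

False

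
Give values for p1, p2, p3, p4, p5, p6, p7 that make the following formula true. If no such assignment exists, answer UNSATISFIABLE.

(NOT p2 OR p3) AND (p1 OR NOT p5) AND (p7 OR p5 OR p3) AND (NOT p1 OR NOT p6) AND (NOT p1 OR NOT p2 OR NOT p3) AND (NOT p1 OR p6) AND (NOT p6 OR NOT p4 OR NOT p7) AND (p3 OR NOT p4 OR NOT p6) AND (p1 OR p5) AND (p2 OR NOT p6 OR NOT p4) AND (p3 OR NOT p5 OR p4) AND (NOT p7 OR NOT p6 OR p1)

Branch on p2: set p2 = false.
Branch on p1: set p1 = true.
From the singleton clause (NOT p6), p6 = false.
That conflicts with the unit clause (p6).
Backtrack on p1: now try p1 = false.
From the singleton clause (NOT p5), p5 = false.
That conflicts with the unit clause (p5).
Neither p1 = true nor p1 = false works.
Backtrack on p2: now try p2 = true.
From the singleton clause (p3), p3 = true.
From the singleton clause (NOT p1), p1 = false.
From the singleton clause (NOT p5), p5 = false.
That conflicts with the unit clause (p5).
Neither p2 = true nor p2 = false works.

UNSATISFIABLE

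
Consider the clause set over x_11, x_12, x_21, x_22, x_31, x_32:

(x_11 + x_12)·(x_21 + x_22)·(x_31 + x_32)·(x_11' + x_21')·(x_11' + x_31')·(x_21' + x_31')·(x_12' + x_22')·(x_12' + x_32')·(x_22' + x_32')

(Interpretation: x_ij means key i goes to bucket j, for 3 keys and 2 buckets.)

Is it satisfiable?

Suppose x_11 = 1.
The clause (x_21') is unit, so x_21 = 0.
The clause (x_22) is unit, so x_22 = 1.
The clause (x_31') is unit, so x_31 = 0.
The clause (x_32) is unit, so x_32 = 1.
But (x_32') is also a unit clause — contradiction.
Backtrack on x_11: now try x_11 = 0.
The clause (x_12) is unit, so x_12 = 1.
The clause (x_22') is unit, so x_22 = 0.
The clause (x_21) is unit, so x_21 = 1.
The clause (x_31') is unit, so x_31 = 0.
The clause (x_32) is unit, so x_32 = 1.
But (x_32') is also a unit clause — contradiction.
Neither x_11 = 1 nor x_11 = 0 works.
No assignment satisfies every clause.

No, unsatisfiable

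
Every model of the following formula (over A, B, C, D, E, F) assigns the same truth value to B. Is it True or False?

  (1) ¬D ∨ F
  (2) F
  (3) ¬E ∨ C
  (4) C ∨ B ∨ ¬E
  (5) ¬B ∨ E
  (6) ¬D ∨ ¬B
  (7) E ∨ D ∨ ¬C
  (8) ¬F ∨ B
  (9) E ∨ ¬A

Suppose B = False.
(F) alone gives F = True.
Now (¬F) is unsatisfied and unit — conflict.
So every satisfying assignment has B = True.

True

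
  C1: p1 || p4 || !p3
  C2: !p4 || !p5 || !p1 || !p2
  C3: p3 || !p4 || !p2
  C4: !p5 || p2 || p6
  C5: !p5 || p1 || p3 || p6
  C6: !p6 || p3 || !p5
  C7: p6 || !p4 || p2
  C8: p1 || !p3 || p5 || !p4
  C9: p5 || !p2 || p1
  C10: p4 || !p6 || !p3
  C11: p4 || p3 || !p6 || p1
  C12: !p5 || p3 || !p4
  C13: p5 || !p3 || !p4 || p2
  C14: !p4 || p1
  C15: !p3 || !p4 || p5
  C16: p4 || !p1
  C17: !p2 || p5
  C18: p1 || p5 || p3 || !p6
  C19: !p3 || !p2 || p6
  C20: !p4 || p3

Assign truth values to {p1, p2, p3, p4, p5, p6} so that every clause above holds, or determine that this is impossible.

Suppose p4 = true.
From the singleton clause (p1), p1 = true.
From the singleton clause (p3), p3 = true.
From the singleton clause (p5), p5 = true.
From the singleton clause (!p2), p2 = false.
From the singleton clause (p6), p6 = true.
All clauses are satisfied.

p1=true; p2=false; p3=true; p4=true; p5=true; p6=true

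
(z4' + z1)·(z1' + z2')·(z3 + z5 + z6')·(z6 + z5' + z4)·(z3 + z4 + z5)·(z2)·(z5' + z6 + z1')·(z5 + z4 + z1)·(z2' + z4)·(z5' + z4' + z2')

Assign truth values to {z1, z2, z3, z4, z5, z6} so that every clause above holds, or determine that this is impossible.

From the singleton clause (z2), z2 = 1.
From the singleton clause (z1'), z1 = 0.
From the singleton clause (z4'), z4 = 0.
That conflicts with the unit clause (z4).

UNSATISFIABLE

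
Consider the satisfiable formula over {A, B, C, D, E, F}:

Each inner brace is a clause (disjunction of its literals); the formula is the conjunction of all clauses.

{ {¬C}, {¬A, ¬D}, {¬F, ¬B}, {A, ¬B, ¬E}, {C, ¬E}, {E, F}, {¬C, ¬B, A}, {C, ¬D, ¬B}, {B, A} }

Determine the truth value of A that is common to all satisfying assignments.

Suppose A = False.
From the singleton clause (¬C), C = False.
From the singleton clause (¬E), E = False.
From the singleton clause (F), F = True.
From the singleton clause (¬B), B = False.
Now (B) is unsatisfied and unit — conflict.
So every satisfying assignment has A = True.

True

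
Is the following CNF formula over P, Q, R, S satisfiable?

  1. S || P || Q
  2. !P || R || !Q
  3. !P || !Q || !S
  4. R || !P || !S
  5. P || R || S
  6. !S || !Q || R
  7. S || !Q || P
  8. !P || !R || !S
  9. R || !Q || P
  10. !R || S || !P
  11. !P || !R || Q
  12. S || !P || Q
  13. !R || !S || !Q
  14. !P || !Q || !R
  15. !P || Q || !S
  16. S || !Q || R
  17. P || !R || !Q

Yes, satisfiable

Suppose S = true.
Suppose P = false.
Suppose Q = false.
No clause remains; R is free.
A satisfying assignment: P=false; Q=false; R=true; S=true.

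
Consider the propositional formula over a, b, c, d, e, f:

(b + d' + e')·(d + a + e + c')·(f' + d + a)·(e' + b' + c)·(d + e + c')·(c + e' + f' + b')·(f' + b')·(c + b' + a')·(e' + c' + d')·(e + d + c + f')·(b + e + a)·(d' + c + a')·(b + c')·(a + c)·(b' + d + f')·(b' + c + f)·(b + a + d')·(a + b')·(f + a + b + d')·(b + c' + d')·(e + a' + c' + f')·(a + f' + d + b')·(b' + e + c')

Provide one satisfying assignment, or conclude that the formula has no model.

a: 1,  b: 0,  c: 0,  d: 0,  e: 1,  f: 0

Try f = 0.
Try b = 0.
(c') alone gives c = 0.
(a) alone gives a = 1.
(d') alone gives d = 0.
Every clause is now satisfied; e is unconstrained.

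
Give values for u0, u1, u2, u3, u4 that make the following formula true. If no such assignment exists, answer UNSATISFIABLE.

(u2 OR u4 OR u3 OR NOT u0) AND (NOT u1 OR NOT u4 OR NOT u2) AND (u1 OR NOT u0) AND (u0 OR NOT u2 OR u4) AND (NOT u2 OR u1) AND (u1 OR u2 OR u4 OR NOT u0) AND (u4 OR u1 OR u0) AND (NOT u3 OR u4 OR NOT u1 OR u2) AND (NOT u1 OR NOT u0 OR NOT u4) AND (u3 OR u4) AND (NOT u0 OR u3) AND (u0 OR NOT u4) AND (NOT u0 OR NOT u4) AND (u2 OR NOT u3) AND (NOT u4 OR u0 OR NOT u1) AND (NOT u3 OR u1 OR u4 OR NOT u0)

u0: true, u1: true, u2: true, u3: true, u4: false

Branch on u1: set u1 = true.
Branch on u4: set u4 = false.
(u3) alone gives u3 = true.
(u2) alone gives u2 = true.
(u0) alone gives u0 = true.
This assignment satisfies each clause.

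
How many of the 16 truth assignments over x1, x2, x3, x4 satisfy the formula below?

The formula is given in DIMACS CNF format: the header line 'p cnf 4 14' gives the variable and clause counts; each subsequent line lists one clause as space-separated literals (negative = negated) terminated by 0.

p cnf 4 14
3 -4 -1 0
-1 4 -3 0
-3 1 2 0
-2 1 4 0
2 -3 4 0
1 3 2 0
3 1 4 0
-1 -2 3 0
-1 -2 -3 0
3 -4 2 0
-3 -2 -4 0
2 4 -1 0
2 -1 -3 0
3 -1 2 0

1

There are 2^4 = 16 truth assignments over (x1, x2, x3, x4).
Check each against the 14 clauses (columns in the order x1, x2, x3, x4):
  F F F F  ✗ fails (x1 ∨ x3 ∨ x2)
  F F F T  ✗ fails (x1 ∨ x3 ∨ x2)
  F F T F  ✗ fails (¬x3 ∨ x1 ∨ x2)
  F F T T  ✗ fails (¬x3 ∨ x1 ∨ x2)
  F T F F  ✗ fails (¬x2 ∨ x1 ∨ x4)
  F T F T  ✓ satisfies all
  F T T F  ✗ fails (¬x2 ∨ x1 ∨ x4)
  F T T T  ✗ fails (¬x3 ∨ ¬x2 ∨ ¬x4)
  T F F F  ✗ fails (x2 ∨ x4 ∨ ¬x1)
  T F F T  ✗ fails (x3 ∨ ¬x4 ∨ ¬x1)
  T F T F  ✗ fails (¬x1 ∨ x4 ∨ ¬x3)
  T F T T  ✗ fails (x2 ∨ ¬x1 ∨ ¬x3)
  T T F F  ✗ fails (¬x1 ∨ ¬x2 ∨ x3)
  T T F T  ✗ fails (x3 ∨ ¬x4 ∨ ¬x1)
  T T T F  ✗ fails (¬x1 ∨ x4 ∨ ¬x3)
  T T T T  ✗ fails (¬x1 ∨ ¬x2 ∨ ¬x3)
1 of the 16 rows is a model.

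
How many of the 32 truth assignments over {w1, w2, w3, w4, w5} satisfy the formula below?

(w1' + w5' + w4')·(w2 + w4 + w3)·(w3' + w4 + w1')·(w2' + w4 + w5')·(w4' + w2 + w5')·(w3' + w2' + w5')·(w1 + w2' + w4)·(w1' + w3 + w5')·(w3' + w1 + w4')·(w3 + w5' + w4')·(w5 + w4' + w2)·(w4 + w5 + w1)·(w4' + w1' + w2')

There are 2^5 = 32 truth assignments over (w1, w2, w3, w4, w5).
Split on w4. With w4 = 1, the clauses containing w4 are satisfied and w4' drops from the rest; 1 of the 2^4 = 16 assignments to the other variables satisfy what remains.
With w4 = 0, by the same count on the reduced clause set, 2 assignments work.
Total: 1 + 2 = 3.

3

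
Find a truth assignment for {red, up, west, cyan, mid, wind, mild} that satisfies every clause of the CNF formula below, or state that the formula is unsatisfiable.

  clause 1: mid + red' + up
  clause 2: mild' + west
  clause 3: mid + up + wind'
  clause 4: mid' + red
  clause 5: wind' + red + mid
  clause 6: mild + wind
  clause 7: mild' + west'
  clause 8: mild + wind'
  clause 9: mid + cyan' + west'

Branch on mild: set mild = 0.
The clause (wind) is unit, so wind = 1.
But (wind') is also a unit clause — contradiction.
That branch fails; take mild = 1 instead.
The clause (west) is unit, so west = 1.
But (west') is also a unit clause — contradiction.
Neither mild = 1 nor mild = 0 works.

UNSATISFIABLE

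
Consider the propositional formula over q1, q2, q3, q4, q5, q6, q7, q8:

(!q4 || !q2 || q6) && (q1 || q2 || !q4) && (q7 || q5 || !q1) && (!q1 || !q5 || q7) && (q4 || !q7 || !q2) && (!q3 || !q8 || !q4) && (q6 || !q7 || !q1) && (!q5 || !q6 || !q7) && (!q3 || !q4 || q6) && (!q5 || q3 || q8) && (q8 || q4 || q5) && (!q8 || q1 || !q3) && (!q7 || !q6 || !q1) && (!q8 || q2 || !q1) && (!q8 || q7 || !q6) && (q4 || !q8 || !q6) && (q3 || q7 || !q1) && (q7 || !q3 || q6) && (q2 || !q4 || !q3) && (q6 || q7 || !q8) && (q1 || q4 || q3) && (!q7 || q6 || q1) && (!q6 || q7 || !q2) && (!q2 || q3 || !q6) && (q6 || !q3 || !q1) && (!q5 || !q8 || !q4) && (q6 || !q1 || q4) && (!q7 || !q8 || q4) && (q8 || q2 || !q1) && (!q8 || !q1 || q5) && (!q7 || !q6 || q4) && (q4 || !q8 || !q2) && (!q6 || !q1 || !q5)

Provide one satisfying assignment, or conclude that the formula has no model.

Suppose q4 = true.
Suppose q2 = true.
Unit clause (q6) forces q6 = true.
Unit clause (q7) forces q7 = true.
Unit clause (!q5) forces q5 = false.
Unit clause (!q1) forces q1 = false.
Unit clause (q3) forces q3 = true.
Unit clause (!q8) forces q8 = false.
All clauses are satisfied.

q1: false; q2: true; q3: true; q4: true; q5: false; q6: true; q7: true; q8: false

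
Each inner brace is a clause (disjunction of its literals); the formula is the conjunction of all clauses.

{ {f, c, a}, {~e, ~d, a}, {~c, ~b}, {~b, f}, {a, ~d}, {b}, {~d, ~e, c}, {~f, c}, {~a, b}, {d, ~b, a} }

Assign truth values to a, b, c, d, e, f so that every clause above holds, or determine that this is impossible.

(b) alone gives b = 1.
(~c) alone gives c = 0.
(f) alone gives f = 1.
Now (~f) is unsatisfied and unit — conflict.

UNSATISFIABLE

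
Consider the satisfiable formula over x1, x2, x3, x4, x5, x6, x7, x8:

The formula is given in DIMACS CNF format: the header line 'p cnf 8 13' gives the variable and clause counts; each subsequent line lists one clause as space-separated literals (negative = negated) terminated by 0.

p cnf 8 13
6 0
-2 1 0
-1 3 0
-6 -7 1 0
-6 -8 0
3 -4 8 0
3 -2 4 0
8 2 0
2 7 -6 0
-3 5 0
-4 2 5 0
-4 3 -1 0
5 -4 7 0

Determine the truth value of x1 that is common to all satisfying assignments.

Suppose x1 = False.
From the singleton clause (x6), x6 = True.
From the singleton clause (¬x2), x2 = False.
From the singleton clause (¬x7), x7 = False.
That conflicts with the unit clause (x7).
So every satisfying assignment has x1 = True.

True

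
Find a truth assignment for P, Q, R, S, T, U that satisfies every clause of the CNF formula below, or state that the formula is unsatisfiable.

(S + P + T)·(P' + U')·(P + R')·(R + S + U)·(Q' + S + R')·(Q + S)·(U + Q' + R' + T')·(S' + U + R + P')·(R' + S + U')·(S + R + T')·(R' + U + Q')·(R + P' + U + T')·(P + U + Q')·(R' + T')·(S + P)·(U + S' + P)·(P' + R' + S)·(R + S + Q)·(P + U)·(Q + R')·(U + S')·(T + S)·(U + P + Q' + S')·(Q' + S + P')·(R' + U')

Case P = 0:
The clause (R') is unit, so R = 0.
The clause (S) is unit, so S = 1.
The clause (U) is unit, so U = 1.
All clauses hold; Q, T can take either value.

P: 0,  Q: 0,  R: 0,  S: 1,  T: 0,  U: 1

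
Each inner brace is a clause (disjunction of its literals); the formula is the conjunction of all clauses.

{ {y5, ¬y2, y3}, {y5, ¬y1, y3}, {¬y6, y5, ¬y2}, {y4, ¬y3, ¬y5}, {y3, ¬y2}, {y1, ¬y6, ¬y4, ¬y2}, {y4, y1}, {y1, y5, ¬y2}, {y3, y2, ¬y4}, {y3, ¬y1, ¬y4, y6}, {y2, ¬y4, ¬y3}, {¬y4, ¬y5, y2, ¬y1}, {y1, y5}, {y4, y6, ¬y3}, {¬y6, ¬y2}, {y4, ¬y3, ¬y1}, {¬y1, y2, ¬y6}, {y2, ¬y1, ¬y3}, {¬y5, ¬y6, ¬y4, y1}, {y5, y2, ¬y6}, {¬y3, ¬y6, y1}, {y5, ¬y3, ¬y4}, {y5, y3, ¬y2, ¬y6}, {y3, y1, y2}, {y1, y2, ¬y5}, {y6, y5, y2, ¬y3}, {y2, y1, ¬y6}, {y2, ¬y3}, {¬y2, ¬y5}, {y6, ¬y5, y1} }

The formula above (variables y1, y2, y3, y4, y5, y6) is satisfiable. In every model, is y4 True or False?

Suppose y4 = True.
Suppose y3 = True.
From the singleton clause (y2), y2 = True.
From the singleton clause (¬y6), y6 = False.
From the singleton clause (y5), y5 = True.
But (¬y5) is also a unit clause — contradiction.
So y3 must be the other value — set y3 = False.
From the singleton clause (¬y2), y2 = False.
But (y2) is also a unit clause — contradiction.
Neither y3 = True nor y3 = False works.
So every satisfying assignment has y4 = False.

False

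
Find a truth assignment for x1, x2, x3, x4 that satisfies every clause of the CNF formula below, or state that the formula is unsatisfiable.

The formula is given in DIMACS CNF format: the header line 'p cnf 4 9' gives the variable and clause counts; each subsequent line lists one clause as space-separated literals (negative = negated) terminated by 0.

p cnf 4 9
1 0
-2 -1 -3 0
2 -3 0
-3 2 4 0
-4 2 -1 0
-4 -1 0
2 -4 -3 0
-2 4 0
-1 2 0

The clause (x1) is unit, so x1 = True.
The clause (¬x4) is unit, so x4 = False.
The clause (¬x2) is unit, so x2 = False.
Now (x2) is unsatisfied and unit — conflict.

UNSATISFIABLE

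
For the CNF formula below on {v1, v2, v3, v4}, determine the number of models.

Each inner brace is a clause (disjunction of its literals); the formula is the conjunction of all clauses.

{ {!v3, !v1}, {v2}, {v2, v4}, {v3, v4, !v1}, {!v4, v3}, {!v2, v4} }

There are 2^4 = 16 truth assignments over (v1, v2, v3, v4).
Split on v4. With v4 = true, the clauses containing v4 are satisfied and !v4 drops from the rest; 1 of the 2^3 = 8 assignments to the other variables satisfy what remains.
With v4 = false, by the same count on the reduced clause set, 0 assignments work.
(One model: v1=F, v2=T, v3=T, v4=T.)
Total: 1 + 0 = 1.

1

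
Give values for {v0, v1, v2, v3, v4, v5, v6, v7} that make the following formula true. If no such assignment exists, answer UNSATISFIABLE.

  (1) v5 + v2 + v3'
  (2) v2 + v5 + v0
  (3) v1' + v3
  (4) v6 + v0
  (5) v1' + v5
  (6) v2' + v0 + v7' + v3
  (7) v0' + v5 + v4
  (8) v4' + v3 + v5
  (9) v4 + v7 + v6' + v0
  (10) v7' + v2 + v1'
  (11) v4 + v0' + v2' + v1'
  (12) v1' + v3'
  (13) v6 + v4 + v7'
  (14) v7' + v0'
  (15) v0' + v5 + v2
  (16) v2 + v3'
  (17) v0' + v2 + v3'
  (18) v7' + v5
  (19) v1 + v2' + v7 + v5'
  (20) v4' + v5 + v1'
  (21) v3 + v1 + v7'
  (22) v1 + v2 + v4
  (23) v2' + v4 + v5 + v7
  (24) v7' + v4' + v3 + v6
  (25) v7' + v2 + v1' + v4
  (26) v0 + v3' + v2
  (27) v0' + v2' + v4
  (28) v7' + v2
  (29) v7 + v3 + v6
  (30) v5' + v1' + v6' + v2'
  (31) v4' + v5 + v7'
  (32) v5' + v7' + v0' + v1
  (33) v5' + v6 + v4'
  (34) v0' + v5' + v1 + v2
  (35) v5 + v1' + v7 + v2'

v0=0; v1=0; v2=1; v3=1; v4=0; v5=1; v6=1; v7=1

Case v1 = 0:
Case v6 = 1:
Case v7 = 1:
From the singleton clause (v0'), v0 = 0.
From the singleton clause (v5), v5 = 1.
From the singleton clause (v3), v3 = 1.
From the singleton clause (v2), v2 = 1.
No clause remains; v4 is free.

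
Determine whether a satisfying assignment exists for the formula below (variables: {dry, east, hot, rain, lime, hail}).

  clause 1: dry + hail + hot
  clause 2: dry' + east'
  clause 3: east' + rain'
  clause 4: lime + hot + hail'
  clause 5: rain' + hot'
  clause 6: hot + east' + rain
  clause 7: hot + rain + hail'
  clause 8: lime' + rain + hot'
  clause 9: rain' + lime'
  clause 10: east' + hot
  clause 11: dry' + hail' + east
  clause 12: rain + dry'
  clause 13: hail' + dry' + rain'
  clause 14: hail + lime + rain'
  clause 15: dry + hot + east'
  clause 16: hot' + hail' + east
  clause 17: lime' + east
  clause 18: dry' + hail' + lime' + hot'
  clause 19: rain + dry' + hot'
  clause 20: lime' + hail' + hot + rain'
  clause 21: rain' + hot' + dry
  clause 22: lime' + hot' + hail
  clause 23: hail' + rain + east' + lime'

Try dry = 0.
Try hail = 0.
(hot) alone gives hot = 1.
(rain') alone gives rain = 0.
(lime') alone gives lime = 0.
Every clause is now satisfied; east is unconstrained.
A satisfying assignment: dry ↦ 0; east ↦ 1; hot ↦ 1; rain ↦ 0; lime ↦ 0; hail ↦ 0.

Yes, satisfiable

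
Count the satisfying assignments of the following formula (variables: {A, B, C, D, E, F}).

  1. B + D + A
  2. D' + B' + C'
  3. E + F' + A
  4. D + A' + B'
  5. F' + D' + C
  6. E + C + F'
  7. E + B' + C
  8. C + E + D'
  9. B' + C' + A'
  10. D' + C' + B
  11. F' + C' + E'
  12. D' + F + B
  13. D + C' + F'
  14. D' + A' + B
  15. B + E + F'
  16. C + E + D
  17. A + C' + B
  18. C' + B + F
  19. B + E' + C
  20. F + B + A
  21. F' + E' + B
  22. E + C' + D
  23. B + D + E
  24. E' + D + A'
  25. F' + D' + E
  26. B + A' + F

5

There are 2^6 = 64 truth assignments over (A, B, C, D, E, F).
Split on A. With A = 1, the clauses containing A are satisfied and A' drops from the rest; 1 of the 2^5 = 32 assignments to the other variables satisfy what remains.
With A = 0, by the same count on the reduced clause set, 4 assignments work.
Total: 1 + 4 = 5.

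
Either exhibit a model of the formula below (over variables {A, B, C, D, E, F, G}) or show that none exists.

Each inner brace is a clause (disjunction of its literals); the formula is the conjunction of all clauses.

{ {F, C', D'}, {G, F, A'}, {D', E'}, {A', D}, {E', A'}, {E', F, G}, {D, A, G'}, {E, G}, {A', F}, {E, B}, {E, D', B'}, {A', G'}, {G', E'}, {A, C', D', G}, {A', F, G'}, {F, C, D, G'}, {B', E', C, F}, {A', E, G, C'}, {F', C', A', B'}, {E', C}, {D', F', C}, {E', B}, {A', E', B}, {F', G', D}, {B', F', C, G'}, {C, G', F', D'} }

Branch on D: set D = 0.
Unit clause (A') forces A = 0.
Unit clause (G') forces G = 0.
Unit clause (E) forces E = 1.
Unit clause (F) forces F = 1.
Unit clause (C) forces C = 1.
Unit clause (B) forces B = 1.
Every clause now holds.

A ↦ 0,  B ↦ 1,  C ↦ 1,  D ↦ 0,  E ↦ 1,  F ↦ 1,  G ↦ 0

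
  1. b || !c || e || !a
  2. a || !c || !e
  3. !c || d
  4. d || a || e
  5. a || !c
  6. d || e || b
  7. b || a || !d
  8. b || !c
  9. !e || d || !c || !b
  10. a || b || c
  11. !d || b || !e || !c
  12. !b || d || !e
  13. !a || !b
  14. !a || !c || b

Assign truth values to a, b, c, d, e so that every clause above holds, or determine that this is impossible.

Try c = false.
Try a = false.
Unit clause (b) forces b = true.
Try d = true.
No clause remains; e is free.

a: false; b: true; c: false; d: true; e: true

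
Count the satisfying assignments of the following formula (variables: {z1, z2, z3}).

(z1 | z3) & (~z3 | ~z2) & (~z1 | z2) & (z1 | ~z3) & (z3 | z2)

There are 2^3 = 8 truth assignments over (z1, z2, z3).
Check each against the 5 clauses (columns in the order z1, z2, z3):
  F F F  ✗ fails (z1 | z3)
  F F T  ✗ fails (z1 | ~z3)
  F T F  ✗ fails (z1 | z3)
  F T T  ✗ fails (~z3 | ~z2)
  T F F  ✗ fails (~z1 | z2)
  T F T  ✗ fails (~z1 | z2)
  T T F  ✓ satisfies all
  T T T  ✗ fails (~z3 | ~z2)
1 of the 8 rows is a model.

1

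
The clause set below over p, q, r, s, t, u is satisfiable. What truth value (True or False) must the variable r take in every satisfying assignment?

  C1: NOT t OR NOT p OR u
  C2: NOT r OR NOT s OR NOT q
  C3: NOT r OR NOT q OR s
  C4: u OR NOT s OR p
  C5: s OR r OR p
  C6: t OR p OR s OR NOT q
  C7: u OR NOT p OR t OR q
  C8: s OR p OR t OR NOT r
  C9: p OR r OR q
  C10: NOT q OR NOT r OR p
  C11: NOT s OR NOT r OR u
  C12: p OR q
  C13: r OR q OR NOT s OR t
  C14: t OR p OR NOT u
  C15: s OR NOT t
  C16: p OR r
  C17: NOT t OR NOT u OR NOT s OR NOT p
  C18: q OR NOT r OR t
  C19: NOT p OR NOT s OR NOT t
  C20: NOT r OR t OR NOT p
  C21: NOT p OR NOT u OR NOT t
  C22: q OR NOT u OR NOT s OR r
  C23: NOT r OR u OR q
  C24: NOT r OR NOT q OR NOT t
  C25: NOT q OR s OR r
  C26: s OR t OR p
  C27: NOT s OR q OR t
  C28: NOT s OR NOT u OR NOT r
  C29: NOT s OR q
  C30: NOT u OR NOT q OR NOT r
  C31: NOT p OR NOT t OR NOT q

Suppose r = true.
Suppose s = false.
The clause (NOT q) is unit, so q = false.
The clause (p) is unit, so p = true.
The clause (NOT t) is unit, so t = false.
Now (t) is unsatisfied and unit — conflict.
So s must be the other value — set s = true.
The clause (NOT q) is unit, so q = false.
Now (q) is unsatisfied and unit — conflict.
Neither s = true nor s = false works.
So every satisfying assignment has r = False.

False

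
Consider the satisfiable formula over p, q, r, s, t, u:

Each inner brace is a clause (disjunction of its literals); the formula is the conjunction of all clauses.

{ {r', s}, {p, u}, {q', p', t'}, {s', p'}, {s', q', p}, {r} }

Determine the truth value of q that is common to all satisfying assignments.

Suppose q = 1.
(r) alone gives r = 1.
(s) alone gives s = 1.
(p') alone gives p = 0.
Now (p) is unsatisfied and unit — conflict.
So every satisfying assignment has q = False.

False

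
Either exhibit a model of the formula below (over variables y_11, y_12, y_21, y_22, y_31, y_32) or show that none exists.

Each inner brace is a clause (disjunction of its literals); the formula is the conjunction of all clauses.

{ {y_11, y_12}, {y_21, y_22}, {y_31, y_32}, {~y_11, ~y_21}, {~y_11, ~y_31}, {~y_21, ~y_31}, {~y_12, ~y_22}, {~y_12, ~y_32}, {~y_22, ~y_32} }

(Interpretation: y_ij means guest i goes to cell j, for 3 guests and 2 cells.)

Suppose y_11 = 1.
The clause (~y_21) is unit, so y_21 = 0.
The clause (y_22) is unit, so y_22 = 1.
The clause (~y_31) is unit, so y_31 = 0.
The clause (y_32) is unit, so y_32 = 1.
But (~y_32) is also a unit clause — contradiction.
Backtrack on y_11: now try y_11 = 0.
The clause (y_12) is unit, so y_12 = 1.
The clause (~y_22) is unit, so y_22 = 0.
The clause (y_21) is unit, so y_21 = 1.
The clause (~y_31) is unit, so y_31 = 0.
The clause (y_32) is unit, so y_32 = 1.
But (~y_32) is also a unit clause — contradiction.
Neither y_11 = 1 nor y_11 = 0 works.

UNSATISFIABLE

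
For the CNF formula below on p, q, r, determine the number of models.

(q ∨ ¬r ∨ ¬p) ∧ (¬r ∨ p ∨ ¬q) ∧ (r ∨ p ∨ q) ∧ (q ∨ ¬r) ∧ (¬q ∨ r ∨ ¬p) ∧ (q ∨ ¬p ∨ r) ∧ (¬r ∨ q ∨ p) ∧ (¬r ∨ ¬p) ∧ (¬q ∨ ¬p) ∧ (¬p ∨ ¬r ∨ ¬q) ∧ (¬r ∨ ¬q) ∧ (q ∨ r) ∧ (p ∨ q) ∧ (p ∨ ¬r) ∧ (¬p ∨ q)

1

There are 2^3 = 8 truth assignments over (p, q, r).
Split on p. With p = True, the clauses containing p are satisfied and ¬p drops from the rest; 0 of the 2^2 = 4 assignments to the other variables satisfy what remains.
With p = False, by the same count on the reduced clause set, 1 assignment works.
(One model: p=F, q=T, r=F.)
Total: 0 + 1 = 1.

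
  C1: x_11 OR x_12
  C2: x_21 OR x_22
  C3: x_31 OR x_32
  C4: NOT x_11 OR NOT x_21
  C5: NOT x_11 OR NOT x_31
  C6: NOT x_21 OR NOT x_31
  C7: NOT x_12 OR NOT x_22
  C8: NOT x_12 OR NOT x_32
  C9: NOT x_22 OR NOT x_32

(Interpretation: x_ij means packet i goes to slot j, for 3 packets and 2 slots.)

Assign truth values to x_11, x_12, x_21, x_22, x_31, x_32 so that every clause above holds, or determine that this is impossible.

UNSATISFIABLE

Try x_11 = true.
Unit clause (NOT x_21) forces x_21 = false.
Unit clause (x_22) forces x_22 = true.
Unit clause (NOT x_31) forces x_31 = false.
Unit clause (x_32) forces x_32 = true.
Now (NOT x_32) is unsatisfied and unit — conflict.
That branch fails; take x_11 = false instead.
Unit clause (x_12) forces x_12 = true.
Unit clause (NOT x_22) forces x_22 = false.
Unit clause (x_21) forces x_21 = true.
Unit clause (NOT x_31) forces x_31 = false.
Unit clause (x_32) forces x_32 = true.
Now (NOT x_32) is unsatisfied and unit — conflict.
Both values of x_11 lead to a conflict.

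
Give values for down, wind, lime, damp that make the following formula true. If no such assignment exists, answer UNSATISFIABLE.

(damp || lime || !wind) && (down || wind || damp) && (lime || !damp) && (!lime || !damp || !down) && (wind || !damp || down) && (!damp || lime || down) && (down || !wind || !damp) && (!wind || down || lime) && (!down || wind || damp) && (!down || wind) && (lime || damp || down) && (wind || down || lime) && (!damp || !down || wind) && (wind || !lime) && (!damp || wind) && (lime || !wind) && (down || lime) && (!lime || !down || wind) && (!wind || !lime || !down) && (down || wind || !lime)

down=false; wind=true; lime=true; damp=false

Case lime = true:
The clause (wind) is unit, so wind = true.
The clause (!down) is unit, so down = false.
The clause (!damp) is unit, so damp = false.
This assignment satisfies each clause.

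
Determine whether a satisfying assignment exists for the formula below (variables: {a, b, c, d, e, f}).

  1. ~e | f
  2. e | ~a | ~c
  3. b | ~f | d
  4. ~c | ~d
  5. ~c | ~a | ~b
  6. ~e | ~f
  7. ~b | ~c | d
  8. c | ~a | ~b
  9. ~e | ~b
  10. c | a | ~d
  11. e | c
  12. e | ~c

Unsatisfiable

Suppose e = 0.
From the singleton clause (c), c = 1.
But (~c) is also a unit clause — contradiction.
So e must be the other value — set e = 1.
From the singleton clause (f), f = 1.
But (~f) is also a unit clause — contradiction.
Neither e = 1 nor e = 0 works.
No assignment satisfies every clause.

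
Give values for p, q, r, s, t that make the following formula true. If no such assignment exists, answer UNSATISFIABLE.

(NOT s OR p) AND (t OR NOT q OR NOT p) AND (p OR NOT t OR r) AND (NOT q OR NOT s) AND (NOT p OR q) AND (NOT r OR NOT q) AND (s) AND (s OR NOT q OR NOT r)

UNSATISFIABLE

(s) alone gives s = true.
(p) alone gives p = true.
(NOT q) alone gives q = false.
That conflicts with the unit clause (q).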